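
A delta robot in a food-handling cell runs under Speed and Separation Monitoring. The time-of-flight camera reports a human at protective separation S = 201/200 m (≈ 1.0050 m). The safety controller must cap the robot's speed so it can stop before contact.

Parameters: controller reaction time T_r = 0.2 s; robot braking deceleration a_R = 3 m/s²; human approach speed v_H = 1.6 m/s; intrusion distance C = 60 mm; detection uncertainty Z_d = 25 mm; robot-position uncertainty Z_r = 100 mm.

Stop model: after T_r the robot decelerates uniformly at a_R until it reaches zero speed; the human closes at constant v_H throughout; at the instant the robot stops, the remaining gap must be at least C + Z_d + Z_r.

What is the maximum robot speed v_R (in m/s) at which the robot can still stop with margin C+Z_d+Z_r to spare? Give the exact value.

v_R_max = 3/5 m/s = 0.6000 m/s

quadratic (1/6)·v² + (11/15)·v + (-1/2) = 0
  disc = (11/15)² − 4·(1/6)·(-1/2) = 196/225 ; √disc = 14/15
  v_R = (−(11/15) + 14/15) / (2·(1/6)) = 3/5 m/s
check:
braking lasts T_s = (3/5)/3 = 0.2000 s
robot covers v_R·T_r = 0.6000·0.2000 = 0.1200 m before braking
robot covers 0.6000·0.2000 − ½·3.0000·0.2000² = 0.0600 m while stopping
human closes 1.6000·0.4000 = 0.6400 m
C+Z_d+Z_r = 0.0600+0.0250+0.1000 = 0.1850 m
sum ≈ 0.1200+0.0600+0.6400+0.1850 ≈ 1.0050 m = S ✓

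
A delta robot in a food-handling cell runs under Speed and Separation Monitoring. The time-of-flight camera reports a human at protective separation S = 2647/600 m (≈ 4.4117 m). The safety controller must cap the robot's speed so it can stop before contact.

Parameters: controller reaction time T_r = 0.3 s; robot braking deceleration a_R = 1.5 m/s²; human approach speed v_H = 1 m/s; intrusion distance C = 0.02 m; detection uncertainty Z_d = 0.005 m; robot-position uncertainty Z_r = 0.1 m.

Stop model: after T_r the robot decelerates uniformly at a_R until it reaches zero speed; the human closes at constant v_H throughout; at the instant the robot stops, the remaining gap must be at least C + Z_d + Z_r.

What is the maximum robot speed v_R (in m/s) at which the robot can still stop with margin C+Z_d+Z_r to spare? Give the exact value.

v_R_max = 23/10 m/s = 2.3000 m/s

collect terms ⇒ (1/3)·v_R² + (29/30)·v_R + (-299/75) = 0
  disc = (29/30)² − 4·(1/3)·(-299/75) = 25/4 ; √disc = 5/2
  v_R = (−(29/30) + 5/2) / (2·(1/3)) = 23/10 m/s
check:
T_s = v_R/a_R = (23/10)/(3/2) = 1.5333 s
reaction-phase robot travel = 2.3000·0.3000 = 0.6900 m
robot under decel: 2.3000²/(2·1.5000) = 1.7633 m
human over T_r+T_s: 1.0000·(0.3000+1.5333) = 1.8333 m
margins: 0.0200+0.0050+0.1000 = 0.1250 m
sum ≈ 0.6900+1.7633+1.8333+0.1250 ≈ 4.4117 m = S ✓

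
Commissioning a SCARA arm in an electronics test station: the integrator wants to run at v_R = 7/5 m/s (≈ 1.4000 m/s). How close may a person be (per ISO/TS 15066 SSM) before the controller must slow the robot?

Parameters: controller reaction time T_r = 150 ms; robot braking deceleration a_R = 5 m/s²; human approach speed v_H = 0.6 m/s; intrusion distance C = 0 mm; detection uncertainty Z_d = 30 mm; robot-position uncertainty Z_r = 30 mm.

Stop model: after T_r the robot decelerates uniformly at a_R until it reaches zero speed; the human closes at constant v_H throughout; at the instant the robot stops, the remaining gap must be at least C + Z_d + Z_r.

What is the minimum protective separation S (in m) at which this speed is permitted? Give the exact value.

T_s = v_R/a_R = (7/5)/5 = 0.2800 s
reaction-phase robot travel = 1.4000·0.1500 = 0.2100 m
robot covers 1.4000·0.2800 − ½·5.0000·0.2800² = 0.1960 m while stopping
person approaches 0.6000·(0.1500+0.2800) = 0.2580 m
C+Z_d+Z_r = 0.0000+0.0300+0.0300 = 0.0600 m
S_min ≈ 0.2100+0.1960+0.2580+0.0600  ⇒  S_min = 181/250 m

S_min = 181/250 m = 0.7240 m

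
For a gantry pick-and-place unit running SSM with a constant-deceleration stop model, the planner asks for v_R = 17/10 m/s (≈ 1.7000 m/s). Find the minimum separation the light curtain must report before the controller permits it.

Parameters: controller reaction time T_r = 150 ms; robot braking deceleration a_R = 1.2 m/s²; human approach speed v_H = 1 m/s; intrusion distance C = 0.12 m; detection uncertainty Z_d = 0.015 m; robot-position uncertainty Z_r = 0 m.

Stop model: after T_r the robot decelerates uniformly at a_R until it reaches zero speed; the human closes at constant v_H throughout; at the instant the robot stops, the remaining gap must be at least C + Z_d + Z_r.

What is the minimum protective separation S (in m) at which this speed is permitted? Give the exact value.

braking lasts T_s = (17/10)/(6/5) = 1.4167 s
robot covers v_R·T_r = 1.7000·0.1500 = 0.2550 m before braking
robot under decel: 1.7000²/(2·1.2000) = 1.2042 m
human over T_r+T_s: 1.0000·(0.1500+1.4167) = 1.5667 m
residual clearance needed = 0.1200+0.0150+0.0000 = 0.1350 m
S_min ≈ 0.2550+1.2042+1.5667+0.1350  ⇒  S_min = 3793/1200 m

S_min = 3793/1200 m = 3.1608 m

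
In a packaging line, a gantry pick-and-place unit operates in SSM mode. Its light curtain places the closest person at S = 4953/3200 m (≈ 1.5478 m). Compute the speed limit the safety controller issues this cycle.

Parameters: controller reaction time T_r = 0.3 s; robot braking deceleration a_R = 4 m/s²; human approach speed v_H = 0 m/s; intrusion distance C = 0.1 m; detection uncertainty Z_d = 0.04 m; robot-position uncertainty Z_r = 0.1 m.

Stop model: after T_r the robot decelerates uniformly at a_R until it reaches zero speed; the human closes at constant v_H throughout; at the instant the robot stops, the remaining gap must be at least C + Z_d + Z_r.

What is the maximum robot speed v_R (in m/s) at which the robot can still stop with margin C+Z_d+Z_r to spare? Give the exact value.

collect terms ⇒ (1/8)·v_R² + (3/10)·v_R + (-837/640) = 0
  disc = (3/10)² − 4·(1/8)·(-837/640) = 4761/6400 ; √disc = 69/80
  v_R = (−(3/10) + 69/80) / (2·(1/8)) = 9/4 m/s
check:
stop time T_s = (9/4)/4 = 0.5625 s
robot in T_r: 2.2500·0.3000 = 0.6750 m
robot covers 2.2500·0.5625 − ½·4.0000·0.5625² = 0.6328 m while stopping
human closes 0.0000·0.8625 = 0.0000 m
C+Z_d+Z_r = 0.1000+0.0400+0.1000 = 0.2400 m
sum ≈ 0.6750+0.6328+0.0000+0.2400 ≈ 1.5478 m = S ✓

v_R_max = 9/4 m/s = 2.2500 m/s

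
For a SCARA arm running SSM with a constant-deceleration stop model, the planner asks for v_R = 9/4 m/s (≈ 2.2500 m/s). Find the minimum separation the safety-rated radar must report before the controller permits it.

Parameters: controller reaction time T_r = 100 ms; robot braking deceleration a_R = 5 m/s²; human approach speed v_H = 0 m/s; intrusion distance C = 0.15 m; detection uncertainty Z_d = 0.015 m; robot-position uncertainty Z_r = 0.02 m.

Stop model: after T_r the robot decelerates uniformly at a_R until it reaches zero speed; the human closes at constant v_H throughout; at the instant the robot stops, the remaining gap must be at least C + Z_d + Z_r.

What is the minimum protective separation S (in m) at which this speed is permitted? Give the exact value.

stop time T_s = (9/4)/5 = 0.4500 s
robot covers v_R·T_r = 2.2500·0.1000 = 0.2250 m before braking
braking distance = 2.2500²/(2·5.0000) = 0.5062 m
human over T_r+T_s: 0.0000·(0.1000+0.4500) = 0.0000 m
C+Z_d+Z_r = 0.1500+0.0150+0.0200 = 0.1850 m
S_min ≈ 0.2250+0.5062+0.0000+0.1850  ⇒  S_min = 733/800 m

S_min = 733/800 m = 0.9163 m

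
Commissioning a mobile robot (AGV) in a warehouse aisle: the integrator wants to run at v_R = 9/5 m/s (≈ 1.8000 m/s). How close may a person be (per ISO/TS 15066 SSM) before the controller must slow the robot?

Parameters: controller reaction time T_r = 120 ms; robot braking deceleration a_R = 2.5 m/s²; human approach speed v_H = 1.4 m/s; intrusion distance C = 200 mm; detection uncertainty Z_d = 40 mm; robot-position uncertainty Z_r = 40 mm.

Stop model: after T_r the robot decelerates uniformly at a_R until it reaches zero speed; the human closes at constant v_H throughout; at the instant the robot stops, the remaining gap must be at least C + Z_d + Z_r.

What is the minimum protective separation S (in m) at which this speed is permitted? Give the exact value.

braking lasts T_s = (9/5)/(5/2) = 0.7200 s
robot covers v_R·T_r = 1.8000·0.1200 = 0.2160 m before braking
braking distance = 1.8000²/(2·2.5000) = 0.6480 m
human over T_r+T_s: 1.4000·(0.1200+0.7200) = 1.1760 m
margins: 0.2000+0.0400+0.0400 = 0.2800 m
S_min ≈ 0.2160+0.6480+1.1760+0.2800  ⇒  S_min = 58/25 m

S_min = 58/25 m = 2.3200 m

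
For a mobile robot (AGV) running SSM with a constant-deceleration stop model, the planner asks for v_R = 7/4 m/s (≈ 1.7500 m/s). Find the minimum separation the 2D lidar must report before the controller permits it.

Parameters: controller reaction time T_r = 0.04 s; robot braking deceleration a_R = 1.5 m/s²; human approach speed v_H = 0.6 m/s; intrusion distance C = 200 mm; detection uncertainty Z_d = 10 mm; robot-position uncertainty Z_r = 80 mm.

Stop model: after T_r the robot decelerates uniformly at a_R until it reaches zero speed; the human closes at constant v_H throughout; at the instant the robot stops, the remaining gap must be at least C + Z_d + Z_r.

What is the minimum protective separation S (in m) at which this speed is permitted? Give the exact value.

braking lasts T_s = (7/4)/(3/2) = 1.1667 s
robot covers v_R·T_r = 1.7500·0.0400 = 0.0700 m before braking
robot under decel: 1.7500²/(2·1.5000) = 1.0208 m
person approaches 0.6000·(0.0400+1.1667) = 0.7240 m
residual clearance needed = 0.2000+0.0100+0.0800 = 0.2900 m
S_min ≈ 0.0700+1.0208+0.7240+0.2900  ⇒  S_min = 12629/6000 m

S_min = 12629/6000 m = 2.1048 m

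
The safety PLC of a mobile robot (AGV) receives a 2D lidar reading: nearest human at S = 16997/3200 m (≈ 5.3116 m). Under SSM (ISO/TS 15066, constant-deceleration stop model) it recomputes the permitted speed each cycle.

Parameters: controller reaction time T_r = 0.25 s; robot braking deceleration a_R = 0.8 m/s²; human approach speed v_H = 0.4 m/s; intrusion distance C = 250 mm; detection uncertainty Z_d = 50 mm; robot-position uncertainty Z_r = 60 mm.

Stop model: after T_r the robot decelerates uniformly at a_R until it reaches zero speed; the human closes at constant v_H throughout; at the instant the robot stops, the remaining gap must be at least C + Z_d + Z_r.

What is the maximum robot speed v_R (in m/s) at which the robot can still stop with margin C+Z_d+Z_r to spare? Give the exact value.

v_R_max = 9/4 m/s = 2.2500 m/s

collect terms ⇒ (5/8)·v_R² + (3/4)·v_R + (-621/128) = 0
  disc = (3/4)² − 4·(5/8)·(-621/128) = 3249/256 ; √disc = 57/16
  v_R = (−(3/4) + 57/16) / (2·(5/8)) = 9/4 m/s
check:
braking lasts T_s = (9/4)/(4/5) = 2.8125 s
reaction-phase robot travel = 2.2500·0.2500 = 0.5625 m
braking distance = 2.2500²/(2·0.8000) = 3.1641 m
human closes 0.4000·3.0625 = 1.2250 m
residual clearance needed = 0.2500+0.0500+0.0600 = 0.3600 m
sum ≈ 0.5625+3.1641+1.2250+0.3600 ≈ 5.3116 m = S ✓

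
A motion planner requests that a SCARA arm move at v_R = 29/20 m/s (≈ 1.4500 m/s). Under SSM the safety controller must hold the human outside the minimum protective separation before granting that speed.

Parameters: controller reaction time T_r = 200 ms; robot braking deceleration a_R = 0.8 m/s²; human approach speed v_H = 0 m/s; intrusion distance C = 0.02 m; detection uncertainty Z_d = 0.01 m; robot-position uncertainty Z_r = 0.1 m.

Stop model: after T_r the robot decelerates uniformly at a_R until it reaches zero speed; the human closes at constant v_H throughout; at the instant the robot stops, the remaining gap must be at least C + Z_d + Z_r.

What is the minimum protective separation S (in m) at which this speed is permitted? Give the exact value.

S_min = 5549/3200 m = 1.7341 m

stop time T_s = (29/20)/(4/5) = 1.8125 s
robot in T_r: 1.4500·0.2000 = 0.2900 m
braking distance = 1.4500²/(2·0.8000) = 1.3141 m
person approaches 0.0000·(0.2000+1.8125) = 0.0000 m
residual clearance needed = 0.0200+0.0100+0.1000 = 0.1300 m
S_min ≈ 0.2900+1.3141+0.0000+0.1300  ⇒  S_min = 5549/3200 m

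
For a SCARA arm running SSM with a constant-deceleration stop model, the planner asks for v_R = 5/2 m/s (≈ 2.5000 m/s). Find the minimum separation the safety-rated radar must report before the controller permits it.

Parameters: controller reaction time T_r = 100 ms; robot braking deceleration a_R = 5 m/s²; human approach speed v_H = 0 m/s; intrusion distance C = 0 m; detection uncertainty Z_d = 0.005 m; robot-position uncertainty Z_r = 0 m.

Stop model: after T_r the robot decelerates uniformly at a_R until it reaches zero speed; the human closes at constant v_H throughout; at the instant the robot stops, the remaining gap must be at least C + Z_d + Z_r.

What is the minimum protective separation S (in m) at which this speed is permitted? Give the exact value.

braking lasts T_s = (5/2)/5 = 0.5000 s
robot covers v_R·T_r = 2.5000·0.1000 = 0.2500 m before braking
braking distance = 2.5000²/(2·5.0000) = 0.6250 m
person approaches 0.0000·(0.1000+0.5000) = 0.0000 m
residual clearance needed = 0.0000+0.0050+0.0000 = 0.0050 m
S_min ≈ 0.2500+0.6250+0.0000+0.0050  ⇒  S_min = 22/25 m

S_min = 22/25 m = 0.8800 m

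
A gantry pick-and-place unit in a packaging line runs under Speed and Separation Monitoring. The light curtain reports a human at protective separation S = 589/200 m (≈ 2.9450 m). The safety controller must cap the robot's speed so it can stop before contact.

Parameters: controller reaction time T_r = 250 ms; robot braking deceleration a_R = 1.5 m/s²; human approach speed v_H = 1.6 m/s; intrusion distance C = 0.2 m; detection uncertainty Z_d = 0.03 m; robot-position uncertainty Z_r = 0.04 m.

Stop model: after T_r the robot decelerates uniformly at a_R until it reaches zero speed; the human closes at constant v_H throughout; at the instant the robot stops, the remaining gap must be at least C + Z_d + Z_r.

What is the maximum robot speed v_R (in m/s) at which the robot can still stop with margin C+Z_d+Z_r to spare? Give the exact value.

quadratic (1/3)·v² + (79/60)·v + (-91/40) = 0
  disc = (79/60)² − 4·(1/3)·(-91/40) = 17161/3600 ; √disc = 131/60
  v_R = (−(79/60) + 131/60) / (2·(1/3)) = 13/10 m/s
check:
stop time T_s = (13/10)/(3/2) = 0.8667 s
robot covers v_R·T_r = 1.3000·0.2500 = 0.3250 m before braking
braking distance = 1.3000²/(2·1.5000) = 0.5633 m
human over T_r+T_s: 1.6000·(0.2500+0.8667) = 1.7867 m
C+Z_d+Z_r = 0.2000+0.0300+0.0400 = 0.2700 m
sum ≈ 0.3250+0.5633+1.7867+0.2700 ≈ 2.9450 m = S ✓

v_R_max = 13/10 m/s = 1.3000 m/s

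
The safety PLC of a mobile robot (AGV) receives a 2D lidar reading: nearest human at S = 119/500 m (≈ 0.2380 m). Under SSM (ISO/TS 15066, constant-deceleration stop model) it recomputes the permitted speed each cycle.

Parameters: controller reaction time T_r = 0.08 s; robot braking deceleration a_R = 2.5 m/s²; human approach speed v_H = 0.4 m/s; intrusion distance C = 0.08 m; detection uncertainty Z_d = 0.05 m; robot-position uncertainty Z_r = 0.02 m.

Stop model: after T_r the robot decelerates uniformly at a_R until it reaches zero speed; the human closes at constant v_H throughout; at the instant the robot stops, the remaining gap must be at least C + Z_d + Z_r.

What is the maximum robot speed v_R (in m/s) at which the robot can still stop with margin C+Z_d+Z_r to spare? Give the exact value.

v_R_max = 1/5 m/s = 0.2000 m/s

collect terms ⇒ (1/5)·v_R² + (6/25)·v_R + (-7/125) = 0
  disc = (6/25)² − 4·(1/5)·(-7/125) = 64/625 ; √disc = 8/25
  v_R = (−(6/25) + 8/25) / (2·(1/5)) = 1/5 m/s
check:
braking lasts T_s = (1/5)/(5/2) = 0.0800 s
robot in T_r: 0.2000·0.0800 = 0.0160 m
robot under decel: 0.2000²/(2·2.5000) = 0.0080 m
human closes 0.4000·0.1600 = 0.0640 m
residual clearance needed = 0.0800+0.0500+0.0200 = 0.1500 m
sum ≈ 0.0160+0.0080+0.0640+0.1500 ≈ 0.2380 m = S ✓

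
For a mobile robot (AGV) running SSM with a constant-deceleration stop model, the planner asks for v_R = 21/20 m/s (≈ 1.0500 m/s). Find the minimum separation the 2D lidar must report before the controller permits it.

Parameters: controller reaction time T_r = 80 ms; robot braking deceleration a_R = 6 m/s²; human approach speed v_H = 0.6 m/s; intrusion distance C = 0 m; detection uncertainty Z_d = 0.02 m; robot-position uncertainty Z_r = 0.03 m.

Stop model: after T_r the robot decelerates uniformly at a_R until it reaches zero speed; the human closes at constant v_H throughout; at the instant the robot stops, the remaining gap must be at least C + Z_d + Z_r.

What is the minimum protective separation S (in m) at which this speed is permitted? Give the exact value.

T_s = v_R/a_R = (21/20)/6 = 0.1750 s
reaction-phase robot travel = 1.0500·0.0800 = 0.0840 m
robot covers 1.0500·0.1750 − ½·6.0000·0.1750² = 0.0919 m while stopping
human over T_r+T_s: 0.6000·(0.0800+0.1750) = 0.1530 m
C+Z_d+Z_r = 0.0000+0.0200+0.0300 = 0.0500 m
S_min ≈ 0.0840+0.0919+0.1530+0.0500  ⇒  S_min = 3031/8000 m

S_min = 3031/8000 m = 0.3789 m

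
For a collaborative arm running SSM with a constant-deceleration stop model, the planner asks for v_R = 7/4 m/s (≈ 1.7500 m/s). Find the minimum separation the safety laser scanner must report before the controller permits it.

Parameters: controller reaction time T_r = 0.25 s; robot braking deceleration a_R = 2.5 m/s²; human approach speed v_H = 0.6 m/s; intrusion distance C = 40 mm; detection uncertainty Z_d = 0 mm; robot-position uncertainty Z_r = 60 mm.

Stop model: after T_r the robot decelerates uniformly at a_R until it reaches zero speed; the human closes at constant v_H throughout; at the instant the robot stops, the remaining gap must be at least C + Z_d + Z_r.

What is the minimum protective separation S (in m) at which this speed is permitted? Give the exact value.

S_min = 43/25 m = 1.7200 m

T_s = v_R/a_R = (7/4)/(5/2) = 0.7000 s
reaction-phase robot travel = 1.7500·0.2500 = 0.4375 m
robot covers 1.7500·0.7000 − ½·2.5000·0.7000² = 0.6125 m while stopping
person approaches 0.6000·(0.2500+0.7000) = 0.5700 m
margins: 0.0400+0.0000+0.0600 = 0.1000 m
S_min ≈ 0.4375+0.6125+0.5700+0.1000  ⇒  S_min = 43/25 m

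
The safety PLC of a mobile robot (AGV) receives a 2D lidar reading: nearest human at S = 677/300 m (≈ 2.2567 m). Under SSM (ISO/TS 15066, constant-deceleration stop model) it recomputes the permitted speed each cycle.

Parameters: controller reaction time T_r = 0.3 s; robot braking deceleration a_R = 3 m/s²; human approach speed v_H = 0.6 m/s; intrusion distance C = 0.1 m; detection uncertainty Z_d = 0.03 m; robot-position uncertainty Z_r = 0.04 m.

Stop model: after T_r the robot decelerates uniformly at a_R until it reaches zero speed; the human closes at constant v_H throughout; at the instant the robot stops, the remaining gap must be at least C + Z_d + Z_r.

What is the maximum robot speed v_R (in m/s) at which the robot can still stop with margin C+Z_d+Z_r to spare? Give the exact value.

v_R_max = 11/5 m/s = 2.2000 m/s

collect terms ⇒ (1/6)·v_R² + (1/2)·v_R + (-143/75) = 0
  disc = (1/2)² − 4·(1/6)·(-143/75) = 1369/900 ; √disc = 37/30
  v_R = (−(1/2) + 37/30) / (2·(1/6)) = 11/5 m/s
check:
T_s = v_R/a_R = (11/5)/3 = 0.7333 s
robot in T_r: 2.2000·0.3000 = 0.6600 m
braking distance = 2.2000²/(2·3.0000) = 0.8067 m
person approaches 0.6000·(0.3000+0.7333) = 0.6200 m
residual clearance needed = 0.1000+0.0300+0.0400 = 0.1700 m
sum ≈ 0.6600+0.8067+0.6200+0.1700 ≈ 2.2567 m = S ✓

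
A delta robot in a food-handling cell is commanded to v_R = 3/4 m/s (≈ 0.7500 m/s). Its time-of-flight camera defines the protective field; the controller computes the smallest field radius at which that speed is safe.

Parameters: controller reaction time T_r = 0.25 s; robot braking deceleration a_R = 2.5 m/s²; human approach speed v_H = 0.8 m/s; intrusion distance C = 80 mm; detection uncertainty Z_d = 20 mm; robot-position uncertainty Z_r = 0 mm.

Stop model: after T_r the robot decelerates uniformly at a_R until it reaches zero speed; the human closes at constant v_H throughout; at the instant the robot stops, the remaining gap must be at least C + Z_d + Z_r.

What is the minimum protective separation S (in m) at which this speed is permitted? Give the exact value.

T_s = v_R/a_R = (3/4)/(5/2) = 0.3000 s
robot in T_r: 0.7500·0.2500 = 0.1875 m
robot covers 0.7500·0.3000 − ½·2.5000·0.3000² = 0.1125 m while stopping
human closes 0.8000·0.5500 = 0.4400 m
margins: 0.0800+0.0200+0.0000 = 0.1000 m
S_min ≈ 0.1875+0.1125+0.4400+0.1000  ⇒  S_min = 21/25 m

S_min = 21/25 m = 0.8400 m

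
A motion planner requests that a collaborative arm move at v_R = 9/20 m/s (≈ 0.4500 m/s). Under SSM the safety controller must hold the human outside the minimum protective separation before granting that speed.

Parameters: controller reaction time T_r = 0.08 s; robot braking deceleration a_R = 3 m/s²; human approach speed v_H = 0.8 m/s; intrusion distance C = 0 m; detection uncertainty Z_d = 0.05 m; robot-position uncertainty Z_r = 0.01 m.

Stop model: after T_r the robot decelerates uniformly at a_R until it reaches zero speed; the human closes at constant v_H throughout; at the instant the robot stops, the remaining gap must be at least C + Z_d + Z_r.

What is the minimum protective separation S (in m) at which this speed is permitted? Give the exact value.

braking lasts T_s = (9/20)/3 = 0.1500 s
robot in T_r: 0.4500·0.0800 = 0.0360 m
braking distance = 0.4500²/(2·3.0000) = 0.0338 m
person approaches 0.8000·(0.0800+0.1500) = 0.1840 m
C+Z_d+Z_r = 0.0000+0.0500+0.0100 = 0.0600 m
S_min ≈ 0.0360+0.0338+0.1840+0.0600  ⇒  S_min = 251/800 m

S_min = 251/800 m = 0.3137 m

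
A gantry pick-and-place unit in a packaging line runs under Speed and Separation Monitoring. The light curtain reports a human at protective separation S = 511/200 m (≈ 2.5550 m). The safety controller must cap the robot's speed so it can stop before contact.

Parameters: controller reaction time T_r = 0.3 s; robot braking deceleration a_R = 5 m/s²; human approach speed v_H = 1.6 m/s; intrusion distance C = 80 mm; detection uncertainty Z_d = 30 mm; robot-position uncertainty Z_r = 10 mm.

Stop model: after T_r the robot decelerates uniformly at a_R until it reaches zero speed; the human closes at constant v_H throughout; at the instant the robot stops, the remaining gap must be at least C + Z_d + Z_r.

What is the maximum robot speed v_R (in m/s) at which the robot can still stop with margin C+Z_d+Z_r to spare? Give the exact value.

v_R_max = 23/10 m/s = 2.3000 m/s

at the boundary: (1/10)·v² + (31/50)·v + (-391/200) = 0
  disc = (31/50)² − 4·(1/10)·(-391/200) = 729/625 ; √disc = 27/25
  v_R = (−(31/50) + 27/25) / (2·(1/10)) = 23/10 m/s
check:
T_s = v_R/a_R = (23/10)/5 = 0.4600 s
reaction-phase robot travel = 2.3000·0.3000 = 0.6900 m
braking distance = 2.3000²/(2·5.0000) = 0.5290 m
human over T_r+T_s: 1.6000·(0.3000+0.4600) = 1.2160 m
margins: 0.0800+0.0300+0.0100 = 0.1200 m
sum ≈ 0.6900+0.5290+1.2160+0.1200 ≈ 2.5550 m = S ✓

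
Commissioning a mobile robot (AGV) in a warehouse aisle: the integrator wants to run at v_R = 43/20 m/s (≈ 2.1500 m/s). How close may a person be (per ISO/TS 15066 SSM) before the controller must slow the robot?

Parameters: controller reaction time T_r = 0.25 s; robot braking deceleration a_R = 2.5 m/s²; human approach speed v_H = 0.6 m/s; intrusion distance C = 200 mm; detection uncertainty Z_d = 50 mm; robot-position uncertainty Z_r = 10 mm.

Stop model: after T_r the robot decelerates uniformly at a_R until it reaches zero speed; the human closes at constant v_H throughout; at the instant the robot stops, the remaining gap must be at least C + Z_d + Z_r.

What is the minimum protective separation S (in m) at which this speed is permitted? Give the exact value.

S_min = 597/250 m = 2.3880 m

T_s = v_R/a_R = (43/20)/(5/2) = 0.8600 s
robot in T_r: 2.1500·0.2500 = 0.5375 m
robot under decel: 2.1500²/(2·2.5000) = 0.9245 m
person approaches 0.6000·(0.2500+0.8600) = 0.6660 m
margins: 0.2000+0.0500+0.0100 = 0.2600 m
S_min ≈ 0.5375+0.9245+0.6660+0.2600  ⇒  S_min = 597/250 m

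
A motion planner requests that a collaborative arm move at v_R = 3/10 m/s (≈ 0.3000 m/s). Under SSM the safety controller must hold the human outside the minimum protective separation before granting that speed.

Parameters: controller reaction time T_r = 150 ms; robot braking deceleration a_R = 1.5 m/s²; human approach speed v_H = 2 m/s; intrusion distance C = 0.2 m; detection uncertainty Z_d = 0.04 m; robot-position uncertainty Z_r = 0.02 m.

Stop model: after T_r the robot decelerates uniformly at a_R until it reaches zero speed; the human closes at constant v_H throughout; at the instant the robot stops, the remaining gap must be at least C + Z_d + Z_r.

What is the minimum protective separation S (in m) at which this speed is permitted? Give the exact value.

S_min = 207/200 m = 1.0350 m

T_s = v_R/a_R = (3/10)/(3/2) = 0.2000 s
robot in T_r: 0.3000·0.1500 = 0.0450 m
braking distance = 0.3000²/(2·1.5000) = 0.0300 m
human closes 2.0000·0.3500 = 0.7000 m
C+Z_d+Z_r = 0.2000+0.0400+0.0200 = 0.2600 m
S_min ≈ 0.0450+0.0300+0.7000+0.2600  ⇒  S_min = 207/200 m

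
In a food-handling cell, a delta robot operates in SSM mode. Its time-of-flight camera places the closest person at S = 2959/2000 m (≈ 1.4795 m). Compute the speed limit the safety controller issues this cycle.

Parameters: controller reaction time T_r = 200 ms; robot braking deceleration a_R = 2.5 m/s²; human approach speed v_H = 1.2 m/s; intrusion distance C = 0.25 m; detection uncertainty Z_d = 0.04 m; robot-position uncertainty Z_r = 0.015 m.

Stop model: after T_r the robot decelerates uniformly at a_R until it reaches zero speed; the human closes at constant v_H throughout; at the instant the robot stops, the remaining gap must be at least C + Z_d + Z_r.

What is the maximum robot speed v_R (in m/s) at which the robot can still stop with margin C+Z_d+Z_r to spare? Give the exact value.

at the boundary: (1/5)·v² + (17/25)·v + (-1869/2000) = 0
  disc = (17/25)² − 4·(1/5)·(-1869/2000) = 121/100 ; √disc = 11/10
  v_R = (−(17/25) + 11/10) / (2·(1/5)) = 21/20 m/s
check:
braking lasts T_s = (21/20)/(5/2) = 0.4200 s
robot in T_r: 1.0500·0.2000 = 0.2100 m
robot covers 1.0500·0.4200 − ½·2.5000·0.4200² = 0.2205 m while stopping
human closes 1.2000·0.6200 = 0.7440 m
residual clearance needed = 0.2500+0.0400+0.0150 = 0.3050 m
sum ≈ 0.2100+0.2205+0.7440+0.3050 ≈ 1.4795 m = S ✓

v_R_max = 21/20 m/s = 1.0500 m/s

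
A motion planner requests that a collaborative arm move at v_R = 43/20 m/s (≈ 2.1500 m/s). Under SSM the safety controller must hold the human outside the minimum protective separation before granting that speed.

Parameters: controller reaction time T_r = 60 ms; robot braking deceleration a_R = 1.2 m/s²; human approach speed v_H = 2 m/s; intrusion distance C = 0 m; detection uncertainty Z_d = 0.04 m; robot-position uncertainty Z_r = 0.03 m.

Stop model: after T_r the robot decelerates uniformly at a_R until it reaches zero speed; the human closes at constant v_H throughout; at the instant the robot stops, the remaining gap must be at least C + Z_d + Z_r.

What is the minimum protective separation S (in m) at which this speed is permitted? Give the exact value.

braking lasts T_s = (43/20)/(6/5) = 1.7917 s
reaction-phase robot travel = 2.1500·0.0600 = 0.1290 m
robot covers 2.1500·1.7917 − ½·1.2000·1.7917² = 1.9260 m while stopping
human over T_r+T_s: 2.0000·(0.0600+1.7917) = 3.7033 m
margins: 0.0000+0.0400+0.0300 = 0.0700 m
S_min ≈ 0.1290+1.9260+3.7033+0.0700  ⇒  S_min = 46627/8000 m

S_min = 46627/8000 m = 5.8284 m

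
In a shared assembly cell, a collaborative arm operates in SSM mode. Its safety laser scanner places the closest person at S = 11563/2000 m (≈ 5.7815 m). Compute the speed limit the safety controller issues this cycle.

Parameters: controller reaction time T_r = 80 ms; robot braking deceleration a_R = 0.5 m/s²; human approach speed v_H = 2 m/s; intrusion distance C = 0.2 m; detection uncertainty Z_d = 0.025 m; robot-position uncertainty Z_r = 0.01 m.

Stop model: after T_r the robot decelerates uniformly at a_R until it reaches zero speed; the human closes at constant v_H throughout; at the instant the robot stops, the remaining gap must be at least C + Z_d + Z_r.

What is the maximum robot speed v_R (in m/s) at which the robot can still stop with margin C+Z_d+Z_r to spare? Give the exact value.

collect terms ⇒ (1)·v_R² + (102/25)·v_R + (-10773/2000) = 0
  disc = (102/25)² − 4·(1)·(-10773/2000) = 95481/2500 ; √disc = 309/50
  v_R = (−(102/25) + 309/50) / (2·(1)) = 21/20 m/s
check:
braking lasts T_s = (21/20)/(1/2) = 2.1000 s
robot covers v_R·T_r = 1.0500·0.0800 = 0.0840 m before braking
braking distance = 1.0500²/(2·0.5000) = 1.1025 m
person approaches 2.0000·(0.0800+2.1000) = 4.3600 m
residual clearance needed = 0.2000+0.0250+0.0100 = 0.2350 m
sum ≈ 0.0840+1.1025+4.3600+0.2350 ≈ 5.7815 m = S ✓

v_R_max = 21/20 m/s = 1.0500 m/s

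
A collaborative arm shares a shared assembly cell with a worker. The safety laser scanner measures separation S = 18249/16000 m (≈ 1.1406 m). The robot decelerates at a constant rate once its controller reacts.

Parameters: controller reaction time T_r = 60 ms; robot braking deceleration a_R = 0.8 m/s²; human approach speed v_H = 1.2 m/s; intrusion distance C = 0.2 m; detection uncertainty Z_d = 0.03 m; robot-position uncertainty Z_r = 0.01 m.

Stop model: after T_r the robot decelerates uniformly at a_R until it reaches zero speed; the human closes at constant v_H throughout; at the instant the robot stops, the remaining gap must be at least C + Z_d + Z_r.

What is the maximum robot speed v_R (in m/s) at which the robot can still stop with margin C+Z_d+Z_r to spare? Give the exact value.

v_R_max = 9/20 m/s = 0.4500 m/s

collect terms ⇒ (5/8)·v_R² + (39/25)·v_R + (-13257/16000) = 0
  disc = (39/25)² − 4·(5/8)·(-13257/16000) = 720801/160000 ; √disc = 849/400
  v_R = (−(39/25) + 849/400) / (2·(5/8)) = 9/20 m/s
check:
stop time T_s = (9/20)/(4/5) = 0.5625 s
robot in T_r: 0.4500·0.0600 = 0.0270 m
robot under decel: 0.4500²/(2·0.8000) = 0.1266 m
person approaches 1.2000·(0.0600+0.5625) = 0.7470 m
margins: 0.2000+0.0300+0.0100 = 0.2400 m
sum ≈ 0.0270+0.1266+0.7470+0.2400 ≈ 1.1406 m = S ✓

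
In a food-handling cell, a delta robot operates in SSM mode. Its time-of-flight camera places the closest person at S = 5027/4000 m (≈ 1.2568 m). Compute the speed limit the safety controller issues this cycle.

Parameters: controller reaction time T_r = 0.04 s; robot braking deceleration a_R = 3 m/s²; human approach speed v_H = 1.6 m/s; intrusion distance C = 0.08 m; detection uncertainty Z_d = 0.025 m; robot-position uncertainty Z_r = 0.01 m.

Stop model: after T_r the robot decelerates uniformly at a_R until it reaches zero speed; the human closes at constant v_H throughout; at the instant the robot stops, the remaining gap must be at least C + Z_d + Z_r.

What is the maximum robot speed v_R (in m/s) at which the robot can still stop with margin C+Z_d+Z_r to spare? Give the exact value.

quadratic (1/6)·v² + (43/75)·v + (-4311/4000) = 0
  disc = (43/75)² − 4·(1/6)·(-4311/4000) = 94249/90000 ; √disc = 307/300
  v_R = (−(43/75) + 307/300) / (2·(1/6)) = 27/20 m/s
check:
T_s = v_R/a_R = (27/20)/3 = 0.4500 s
robot in T_r: 1.3500·0.0400 = 0.0540 m
robot covers 1.3500·0.4500 − ½·3.0000·0.4500² = 0.3038 m while stopping
human over T_r+T_s: 1.6000·(0.0400+0.4500) = 0.7840 m
residual clearance needed = 0.0800+0.0250+0.0100 = 0.1150 m
sum ≈ 0.0540+0.3038+0.7840+0.1150 ≈ 1.2568 m = S ✓

v_R_max = 27/20 m/s = 1.3500 m/s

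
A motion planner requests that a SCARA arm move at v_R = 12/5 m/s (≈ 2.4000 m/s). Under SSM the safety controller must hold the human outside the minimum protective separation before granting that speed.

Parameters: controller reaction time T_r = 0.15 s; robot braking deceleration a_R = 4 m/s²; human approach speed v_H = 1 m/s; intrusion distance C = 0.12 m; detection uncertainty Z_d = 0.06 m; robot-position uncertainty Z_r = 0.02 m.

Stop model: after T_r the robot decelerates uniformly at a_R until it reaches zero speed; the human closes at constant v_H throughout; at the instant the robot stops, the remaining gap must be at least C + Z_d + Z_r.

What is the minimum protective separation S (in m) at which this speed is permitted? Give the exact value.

S_min = 203/100 m = 2.0300 m

stop time T_s = (12/5)/4 = 0.6000 s
robot covers v_R·T_r = 2.4000·0.1500 = 0.3600 m before braking
braking distance = 2.4000²/(2·4.0000) = 0.7200 m
human over T_r+T_s: 1.0000·(0.1500+0.6000) = 0.7500 m
residual clearance needed = 0.1200+0.0600+0.0200 = 0.2000 m
S_min ≈ 0.3600+0.7200+0.7500+0.2000  ⇒  S_min = 203/100 m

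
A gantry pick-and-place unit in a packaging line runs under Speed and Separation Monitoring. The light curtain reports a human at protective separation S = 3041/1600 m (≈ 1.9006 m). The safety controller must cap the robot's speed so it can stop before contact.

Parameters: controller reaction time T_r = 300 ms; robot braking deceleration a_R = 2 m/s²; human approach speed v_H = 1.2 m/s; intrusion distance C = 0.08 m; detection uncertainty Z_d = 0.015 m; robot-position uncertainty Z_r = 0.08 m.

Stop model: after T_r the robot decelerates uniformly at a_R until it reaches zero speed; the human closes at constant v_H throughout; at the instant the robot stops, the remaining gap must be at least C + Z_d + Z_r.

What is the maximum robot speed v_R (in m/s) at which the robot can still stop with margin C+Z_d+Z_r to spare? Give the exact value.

quadratic (1/4)·v² + (9/10)·v + (-437/320) = 0
  disc = (9/10)² − 4·(1/4)·(-437/320) = 3481/1600 ; √disc = 59/40
  v_R = (−(9/10) + 59/40) / (2·(1/4)) = 23/20 m/s
check:
T_s = v_R/a_R = (23/20)/2 = 0.5750 s
reaction-phase robot travel = 1.1500·0.3000 = 0.3450 m
braking distance = 1.1500²/(2·2.0000) = 0.3306 m
human closes 1.2000·0.8750 = 1.0500 m
C+Z_d+Z_r = 0.0800+0.0150+0.0800 = 0.1750 m
sum ≈ 0.3450+0.3306+1.0500+0.1750 ≈ 1.9006 m = S ✓

v_R_max = 23/20 m/s = 1.1500 m/s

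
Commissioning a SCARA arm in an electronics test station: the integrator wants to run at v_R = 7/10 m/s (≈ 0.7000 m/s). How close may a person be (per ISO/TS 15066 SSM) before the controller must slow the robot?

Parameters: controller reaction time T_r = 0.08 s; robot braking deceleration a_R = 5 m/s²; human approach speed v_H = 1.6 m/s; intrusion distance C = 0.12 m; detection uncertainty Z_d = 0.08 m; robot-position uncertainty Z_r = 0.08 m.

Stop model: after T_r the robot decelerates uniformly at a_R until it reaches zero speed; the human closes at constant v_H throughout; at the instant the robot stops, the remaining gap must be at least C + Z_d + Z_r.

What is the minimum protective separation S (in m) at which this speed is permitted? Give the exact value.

braking lasts T_s = (7/10)/5 = 0.1400 s
reaction-phase robot travel = 0.7000·0.0800 = 0.0560 m
robot under decel: 0.7000²/(2·5.0000) = 0.0490 m
human over T_r+T_s: 1.6000·(0.0800+0.1400) = 0.3520 m
C+Z_d+Z_r = 0.1200+0.0800+0.0800 = 0.2800 m
S_min ≈ 0.0560+0.0490+0.3520+0.2800  ⇒  S_min = 737/1000 m

S_min = 737/1000 m = 0.7370 m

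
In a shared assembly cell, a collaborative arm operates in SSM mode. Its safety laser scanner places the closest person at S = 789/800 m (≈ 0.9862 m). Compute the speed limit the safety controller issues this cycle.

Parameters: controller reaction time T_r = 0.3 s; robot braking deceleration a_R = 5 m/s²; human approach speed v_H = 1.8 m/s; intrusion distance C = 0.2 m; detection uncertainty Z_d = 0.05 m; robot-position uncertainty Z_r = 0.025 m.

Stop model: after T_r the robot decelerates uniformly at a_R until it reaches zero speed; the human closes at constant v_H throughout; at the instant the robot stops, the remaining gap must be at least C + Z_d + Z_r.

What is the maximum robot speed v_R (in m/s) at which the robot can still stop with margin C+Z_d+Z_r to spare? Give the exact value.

v_R_max = 1/4 m/s = 0.2500 m/s

at the boundary: (1/10)·v² + (33/50)·v + (-137/800) = 0
  disc = (33/50)² − 4·(1/10)·(-137/800) = 5041/10000 ; √disc = 71/100
  v_R = (−(33/50) + 71/100) / (2·(1/10)) = 1/4 m/s
check:
T_s = v_R/a_R = (1/4)/5 = 0.0500 s
robot in T_r: 0.2500·0.3000 = 0.0750 m
robot under decel: 0.2500²/(2·5.0000) = 0.0063 m
human over T_r+T_s: 1.8000·(0.3000+0.0500) = 0.6300 m
residual clearance needed = 0.2000+0.0500+0.0250 = 0.2750 m
sum ≈ 0.0750+0.0063+0.6300+0.2750 ≈ 0.9862 m = S ✓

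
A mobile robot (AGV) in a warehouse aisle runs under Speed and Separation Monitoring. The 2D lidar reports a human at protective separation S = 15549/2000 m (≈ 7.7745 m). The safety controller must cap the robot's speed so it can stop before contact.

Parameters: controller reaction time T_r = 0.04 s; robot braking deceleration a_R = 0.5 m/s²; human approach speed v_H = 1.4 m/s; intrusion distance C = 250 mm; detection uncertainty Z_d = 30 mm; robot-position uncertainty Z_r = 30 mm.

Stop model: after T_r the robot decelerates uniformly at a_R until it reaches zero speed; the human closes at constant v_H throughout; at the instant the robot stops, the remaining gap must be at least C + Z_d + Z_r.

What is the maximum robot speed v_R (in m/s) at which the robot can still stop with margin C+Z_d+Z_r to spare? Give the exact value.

at the boundary: (1)·v² + (71/25)·v + (-14817/2000) = 0
  disc = (71/25)² − 4·(1)·(-14817/2000) = 94249/2500 ; √disc = 307/50
  v_R = (−(71/25) + 307/50) / (2·(1)) = 33/20 m/s
check:
stop time T_s = (33/20)/(1/2) = 3.3000 s
robot in T_r: 1.6500·0.0400 = 0.0660 m
robot covers 1.6500·3.3000 − ½·0.5000·3.3000² = 2.7225 m while stopping
human closes 1.4000·3.3400 = 4.6760 m
margins: 0.2500+0.0300+0.0300 = 0.3100 m
sum ≈ 0.0660+2.7225+4.6760+0.3100 ≈ 7.7745 m = S ✓

v_R_max = 33/20 m/s = 1.6500 m/s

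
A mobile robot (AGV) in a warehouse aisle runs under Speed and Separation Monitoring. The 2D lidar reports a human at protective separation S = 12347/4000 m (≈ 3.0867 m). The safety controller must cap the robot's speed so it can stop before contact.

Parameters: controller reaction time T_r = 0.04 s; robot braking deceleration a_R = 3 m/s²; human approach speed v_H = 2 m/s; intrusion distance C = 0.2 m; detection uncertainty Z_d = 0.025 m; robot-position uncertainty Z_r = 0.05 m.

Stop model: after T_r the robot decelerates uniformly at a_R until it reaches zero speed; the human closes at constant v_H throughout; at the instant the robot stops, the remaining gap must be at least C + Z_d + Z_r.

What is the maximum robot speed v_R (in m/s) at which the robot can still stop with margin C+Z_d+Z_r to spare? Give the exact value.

collect terms ⇒ (1/6)·v_R² + (53/75)·v_R + (-10927/4000) = 0
  disc = (53/75)² − 4·(1/6)·(-10927/4000) = 208849/90000 ; √disc = 457/300
  v_R = (−(53/75) + 457/300) / (2·(1/6)) = 49/20 m/s
check:
stop time T_s = (49/20)/3 = 0.8167 s
robot in T_r: 2.4500·0.0400 = 0.0980 m
robot covers 2.4500·0.8167 − ½·3.0000·0.8167² = 1.0004 m while stopping
human over T_r+T_s: 2.0000·(0.0400+0.8167) = 1.7133 m
residual clearance needed = 0.2000+0.0250+0.0500 = 0.2750 m
sum ≈ 0.0980+1.0004+1.7133+0.2750 ≈ 3.0867 m = S ✓

v_R_max = 49/20 m/s = 2.4500 m/s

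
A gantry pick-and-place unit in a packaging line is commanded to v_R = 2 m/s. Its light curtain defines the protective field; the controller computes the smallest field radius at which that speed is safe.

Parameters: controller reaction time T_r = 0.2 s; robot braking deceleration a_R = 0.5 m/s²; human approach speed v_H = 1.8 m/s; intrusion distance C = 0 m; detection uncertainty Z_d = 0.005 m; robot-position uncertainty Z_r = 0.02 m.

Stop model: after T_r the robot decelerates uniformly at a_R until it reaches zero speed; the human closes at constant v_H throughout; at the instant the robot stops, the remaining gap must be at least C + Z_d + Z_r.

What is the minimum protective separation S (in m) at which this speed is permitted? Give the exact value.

stop time T_s = 2/(1/2) = 4.0000 s
reaction-phase robot travel = 2.0000·0.2000 = 0.4000 m
robot covers 2.0000·4.0000 − ½·0.5000·4.0000² = 4.0000 m while stopping
person approaches 1.8000·(0.2000+4.0000) = 7.5600 m
C+Z_d+Z_r = 0.0000+0.0050+0.0200 = 0.0250 m
S_min ≈ 0.4000+4.0000+7.5600+0.0250  ⇒  S_min = 2397/200 m

S_min = 2397/200 m = 11.9850 m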